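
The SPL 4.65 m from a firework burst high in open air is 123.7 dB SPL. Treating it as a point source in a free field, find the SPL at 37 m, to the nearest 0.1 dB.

105.7 dB SPL

Inverse-square spreading gives ΔL = −20·log₁₀(d₂/d₁).
ΔL = −20·log₁₀(37/4.65) = -18.01 dB, so L₂ = 123.7 + (-18.01) = 105.7 dB SPL.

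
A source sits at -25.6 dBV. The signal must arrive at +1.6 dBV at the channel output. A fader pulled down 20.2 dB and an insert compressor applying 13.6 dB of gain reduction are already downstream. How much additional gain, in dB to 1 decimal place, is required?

The required make-up gain is the shortfall in the dB sum.
G = +1.6 − (-25.6) + 20.2 + 13.6 = 61.0 dB.

61.0 dB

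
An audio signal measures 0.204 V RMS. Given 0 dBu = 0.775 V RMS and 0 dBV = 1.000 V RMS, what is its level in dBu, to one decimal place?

dBu = 20·log₁₀(V / 0.775 V).
20·log₁₀(0.204/0.775) = -11.6 dBu.

-11.6 dBu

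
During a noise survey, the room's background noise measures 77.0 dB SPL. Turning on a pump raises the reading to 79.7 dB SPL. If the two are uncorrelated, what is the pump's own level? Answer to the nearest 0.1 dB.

76.4 dB SPL

Background correction is a power subtraction:
L_src = 10·log₁₀(10^(79.7/10) − 10^(77.0/10)) = 10·log₁₀(43210000) = 76.4 dB SPL.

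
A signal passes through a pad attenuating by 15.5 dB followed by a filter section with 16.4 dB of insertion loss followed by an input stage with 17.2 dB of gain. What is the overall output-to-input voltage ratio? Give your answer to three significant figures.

Net gain = (−15.5) + (−16.4) + 17.2 = -14.7 dB.
Voltage ratio = 10^(-14.7/20) = 0.184.

0.184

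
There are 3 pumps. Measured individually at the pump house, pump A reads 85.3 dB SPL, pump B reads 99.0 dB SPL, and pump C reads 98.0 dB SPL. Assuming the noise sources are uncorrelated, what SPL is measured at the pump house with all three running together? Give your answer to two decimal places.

Incoherent sources sum as intensities:
L_total = 10·log₁₀(10^(85.3/10) + 10^(99.0/10) + 10^(98.0/10)) = 10·log₁₀(14592000000) = 101.64 dB SPL.

101.64 dB SPL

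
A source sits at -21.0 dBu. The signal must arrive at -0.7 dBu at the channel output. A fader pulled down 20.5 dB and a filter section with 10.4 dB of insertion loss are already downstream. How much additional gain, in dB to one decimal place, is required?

The required make-up gain is the shortfall in the dB sum.
G = -0.7 − (-21.0) + 20.5 + 10.4 = 51.2 dB.

51.2 dB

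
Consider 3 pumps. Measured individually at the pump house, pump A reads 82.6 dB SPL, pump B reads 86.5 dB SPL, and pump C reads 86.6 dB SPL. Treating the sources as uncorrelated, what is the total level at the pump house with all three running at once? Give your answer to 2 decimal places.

Uncorrelated sources add in intensity (power), not in dB.
L_total = 10·log₁₀(10^(82.6/10) + 10^(86.5/10) + 10^(86.6/10)) = 10·log₁₀(1086000000) = 90.36 dB SPL.

90.36 dB SPL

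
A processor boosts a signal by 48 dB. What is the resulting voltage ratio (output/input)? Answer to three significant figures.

Voltage ratio = 10^(dB/20).
10^(48/20) = 10^(2.400) = 251.

251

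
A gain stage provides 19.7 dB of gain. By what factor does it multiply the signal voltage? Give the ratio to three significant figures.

9.66

Voltage ratio = 10^(dB/20).
10^(19.7/20) = 10^(0.9850) = 9.66.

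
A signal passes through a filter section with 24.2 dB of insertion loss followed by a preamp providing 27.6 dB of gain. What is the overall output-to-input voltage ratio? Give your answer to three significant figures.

1.48

Net gain = (−24.2) + 27.6 = 3.4 dB.
Voltage ratio = 10^(3.4/20) = 1.48.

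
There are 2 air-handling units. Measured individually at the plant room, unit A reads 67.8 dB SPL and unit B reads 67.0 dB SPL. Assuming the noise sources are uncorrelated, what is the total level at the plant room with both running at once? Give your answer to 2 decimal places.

70.43 dB SPL

Incoherent sources sum as intensities:
L_total = 10·log₁₀(10^(67.8/10) + 10^(67.0/10)) = 10·log₁₀(11040000) = 70.43 dB SPL.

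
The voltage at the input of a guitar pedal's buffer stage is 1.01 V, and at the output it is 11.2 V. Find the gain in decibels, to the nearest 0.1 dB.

For a voltage ratio, dB = 20·log₁₀(V₂/V₁).
20·log₁₀(11.2/1.01) = 20·log₁₀(11.09) = 20.9 dB.

20.9 dB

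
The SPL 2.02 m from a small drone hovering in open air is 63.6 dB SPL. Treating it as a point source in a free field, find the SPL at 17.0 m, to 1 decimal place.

For a point source in a free field, ΔL = −20·log₁₀(d₂/d₁).
ΔL = −20·log₁₀(17.0/2.02) = -18.50 dB, so L₂ = 63.6 + (-18.50) = 45.1 dB SPL.

45.1 dB SPL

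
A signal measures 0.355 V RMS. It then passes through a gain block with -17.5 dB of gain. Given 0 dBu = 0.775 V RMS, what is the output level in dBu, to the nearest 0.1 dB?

Input level: 20·log₁₀(0.355/0.775) = -6.78 dBu.
Output: -6.78 − 17.5 = -24.3 dBu.

-24.3 dBu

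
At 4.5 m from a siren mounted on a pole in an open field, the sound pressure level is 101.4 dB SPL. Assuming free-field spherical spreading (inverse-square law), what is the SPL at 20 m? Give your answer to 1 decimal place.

88.4 dB SPL

Inverse-square spreading gives ΔL = −20·log₁₀(d₂/d₁).
ΔL = −20·log₁₀(20/4.5) = -12.96 dB, so L₂ = 101.4 + (-12.96) = 88.4 dB SPL.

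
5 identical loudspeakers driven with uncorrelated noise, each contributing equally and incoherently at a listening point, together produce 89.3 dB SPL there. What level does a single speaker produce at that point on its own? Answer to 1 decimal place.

82.3 dB SPL

5 equal incoherent sources add 10·log₁₀(5) = 6.99 dB over one source.
L_one = 89.3 − 6.99 = 82.3 dB SPL.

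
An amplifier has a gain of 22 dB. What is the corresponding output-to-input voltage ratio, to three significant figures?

Voltage ratio = 10^(dB/20).
10^(22/20) = 10^(1.100) = 12.6.

12.6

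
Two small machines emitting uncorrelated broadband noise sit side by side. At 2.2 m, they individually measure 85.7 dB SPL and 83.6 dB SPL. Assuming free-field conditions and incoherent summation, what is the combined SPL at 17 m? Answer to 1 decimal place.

Combined at 2.2 m: 10·log₁₀(10^(85.7/10)+10^(83.6/10)) = 87.79 dB SPL.
Then apply −20·log₁₀(17/2.2) = -17.76 dB → 70.0 dB SPL.

70.0 dB SPL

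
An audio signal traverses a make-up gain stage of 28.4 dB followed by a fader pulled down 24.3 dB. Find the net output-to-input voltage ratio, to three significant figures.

Net gain = 28.4 + (−24.3) = 4.1 dB.
Voltage ratio = 10^(4.1/20) = 1.60.

1.60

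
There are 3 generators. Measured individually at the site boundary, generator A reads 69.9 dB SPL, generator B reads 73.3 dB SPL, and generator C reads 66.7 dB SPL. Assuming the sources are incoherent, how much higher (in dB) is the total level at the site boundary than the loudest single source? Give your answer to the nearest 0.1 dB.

Add the sources as powers (linear), then convert back to dB:
L_total = 10·log₁₀(10^(69.9/10) + 10^(73.3/10) + 10^(66.7/10)) = 75.54 dB SPL.
Excess over the loudest (73.3 dB): 75.54 − 73.3 = 2.2 dB.

2.2 dB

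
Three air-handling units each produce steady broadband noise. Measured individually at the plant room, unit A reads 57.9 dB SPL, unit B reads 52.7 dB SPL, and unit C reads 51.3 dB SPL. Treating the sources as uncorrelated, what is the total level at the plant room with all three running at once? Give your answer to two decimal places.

Incoherent sources sum as intensities:
L_total = 10·log₁₀(10^(57.9/10) + 10^(52.7/10) + 10^(51.3/10)) = 10·log₁₀(937700) = 59.72 dB SPL.

59.72 dB SPL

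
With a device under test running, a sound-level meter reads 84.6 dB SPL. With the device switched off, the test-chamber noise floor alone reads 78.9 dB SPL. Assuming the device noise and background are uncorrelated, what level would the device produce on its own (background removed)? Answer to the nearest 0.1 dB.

83.2 dB SPL

Subtract intensities: L_src = 10·log₁₀(10^(L_total/10) − 10^(L_bg/10)).
L_src = 10·log₁₀(10^(84.6/10) − 10^(78.9/10)) = 10·log₁₀(210800000) = 83.2 dB SPL.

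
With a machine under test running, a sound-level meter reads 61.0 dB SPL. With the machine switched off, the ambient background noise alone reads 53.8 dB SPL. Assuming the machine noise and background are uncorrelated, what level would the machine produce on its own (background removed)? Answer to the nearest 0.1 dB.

60.1 dB SPL

Background correction is a power subtraction:
L_src = 10·log₁₀(10^(61.0/10) − 10^(53.8/10)) = 10·log₁₀(1019000) = 60.1 dB SPL.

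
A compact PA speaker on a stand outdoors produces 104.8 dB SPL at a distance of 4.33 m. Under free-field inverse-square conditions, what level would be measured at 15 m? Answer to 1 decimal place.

Free-field point source: level drops by 20·log₁₀ of the distance ratio.
ΔL = −20·log₁₀(15/4.33) = -10.79 dB, so L₂ = 104.8 + (-10.79) = 94.0 dB SPL.

94.0 dB SPL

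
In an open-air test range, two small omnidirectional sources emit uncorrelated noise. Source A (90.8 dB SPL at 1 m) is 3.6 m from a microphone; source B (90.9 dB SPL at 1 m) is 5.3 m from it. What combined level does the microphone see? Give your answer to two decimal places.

At the listener: L_A = 90.8 − 20·log₁₀(3.6) = 79.674 dB; L_B = 90.9 − 20·log₁₀(5.3) = 76.414 dB.
Combined: 10·log₁₀(10^(79.674/10)+10^(76.414/10)) = 81.35 dB SPL.

81.35 dB SPL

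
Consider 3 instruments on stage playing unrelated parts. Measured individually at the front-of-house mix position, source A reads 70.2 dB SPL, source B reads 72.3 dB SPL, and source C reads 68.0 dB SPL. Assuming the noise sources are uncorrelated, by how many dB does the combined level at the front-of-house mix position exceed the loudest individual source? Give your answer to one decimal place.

3.0 dB

Incoherent sources sum as intensities:
L_total = 10·log₁₀(10^(70.2/10) + 10^(72.3/10) + 10^(68.0/10)) = 75.28 dB SPL.
Excess over the loudest (72.3 dB): 75.28 − 72.3 = 3.0 dB.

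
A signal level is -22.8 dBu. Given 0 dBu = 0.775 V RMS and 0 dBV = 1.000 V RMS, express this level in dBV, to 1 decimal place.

The offset between the scales is 20·log₁₀(0.775/1.000) = −2.214 dB.
So dBV = -22.8 − 2.214 = -25.0 dBV.

-25.0 dBV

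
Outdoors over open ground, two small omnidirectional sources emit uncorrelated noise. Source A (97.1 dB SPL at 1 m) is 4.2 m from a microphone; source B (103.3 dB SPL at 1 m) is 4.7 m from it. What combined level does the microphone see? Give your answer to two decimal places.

At the listener: L_A = 97.1 − 20·log₁₀(4.2) = 84.635 dB; L_B = 103.3 − 20·log₁₀(4.7) = 89.858 dB.
Combined: 10·log₁₀(10^(84.635/10)+10^(89.858/10)) = 91.00 dB SPL.

91.00 dB SPL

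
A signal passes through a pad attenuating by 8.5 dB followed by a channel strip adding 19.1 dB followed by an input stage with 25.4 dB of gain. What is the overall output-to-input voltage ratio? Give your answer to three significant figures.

63.1

Net gain = (−8.5) + 19.1 + 25.4 = 36.0 dB.
Voltage ratio = 10^(36.0/20) = 63.1.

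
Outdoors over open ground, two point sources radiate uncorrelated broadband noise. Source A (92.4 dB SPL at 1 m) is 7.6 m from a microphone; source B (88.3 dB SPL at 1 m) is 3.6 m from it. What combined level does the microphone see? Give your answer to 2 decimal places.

79.15 dB SPL

At the listener: L_A = 92.4 − 20·log₁₀(7.6) = 74.784 dB; L_B = 88.3 − 20·log₁₀(3.6) = 77.174 dB.
Combined: 10·log₁₀(10^(74.784/10)+10^(77.174/10)) = 79.15 dB SPL.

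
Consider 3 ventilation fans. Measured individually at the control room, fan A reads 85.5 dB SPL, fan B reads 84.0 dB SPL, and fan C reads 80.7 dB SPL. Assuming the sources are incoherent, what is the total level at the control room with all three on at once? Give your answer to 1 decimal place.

88.6 dB SPL

Incoherent sources sum as intensities:
L_total = 10·log₁₀(10^(85.5/10) + 10^(84.0/10) + 10^(80.7/10)) = 10·log₁₀(723500000) = 88.6 dB SPL.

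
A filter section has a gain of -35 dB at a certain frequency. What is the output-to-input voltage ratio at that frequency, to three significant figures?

0.0178

Voltage ratio = 10^(dB/20).
10^(-35/20) = 10^(-1.750) = 0.0178.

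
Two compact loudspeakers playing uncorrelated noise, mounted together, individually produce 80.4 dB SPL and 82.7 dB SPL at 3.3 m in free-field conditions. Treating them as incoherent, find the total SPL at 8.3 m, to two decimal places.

76.70 dB SPL

Combined at 3.3 m: 10·log₁₀(10^(80.4/10)+10^(82.7/10)) = 84.711 dB SPL.
Then apply −20·log₁₀(8.3/3.3) = -8.011 dB → 76.70 dB SPL.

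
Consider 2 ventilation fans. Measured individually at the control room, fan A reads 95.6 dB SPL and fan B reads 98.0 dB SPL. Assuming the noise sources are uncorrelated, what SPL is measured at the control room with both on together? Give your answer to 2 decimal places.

Add the sources as powers (linear), then convert back to dB:
L_total = 10·log₁₀(10^(95.6/10) + 10^(98.0/10)) = 10·log₁₀(9940000000) = 99.97 dB SPL.

99.97 dB SPL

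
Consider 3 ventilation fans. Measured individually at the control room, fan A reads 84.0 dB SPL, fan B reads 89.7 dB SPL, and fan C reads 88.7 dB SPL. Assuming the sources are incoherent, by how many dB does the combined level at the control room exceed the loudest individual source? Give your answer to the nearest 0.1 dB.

3.1 dB

Add the sources as powers (linear), then convert back to dB:
L_total = 10·log₁₀(10^(84.0/10) + 10^(89.7/10) + 10^(88.7/10)) = 92.85 dB SPL.
Excess over the loudest (89.7 dB): 92.85 − 89.7 = 3.1 dB.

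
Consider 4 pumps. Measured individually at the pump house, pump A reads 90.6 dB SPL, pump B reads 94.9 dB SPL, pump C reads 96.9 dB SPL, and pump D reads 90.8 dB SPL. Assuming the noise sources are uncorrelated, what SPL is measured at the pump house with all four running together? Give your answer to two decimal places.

100.14 dB SPL

Uncorrelated sources add in intensity (power), not in dB.
L_total = 10·log₁₀(10^(90.6/10) + 10^(94.9/10) + 10^(96.9/10) + 10^(90.8/10)) = 10·log₁₀(10339000000) = 100.14 dB SPL.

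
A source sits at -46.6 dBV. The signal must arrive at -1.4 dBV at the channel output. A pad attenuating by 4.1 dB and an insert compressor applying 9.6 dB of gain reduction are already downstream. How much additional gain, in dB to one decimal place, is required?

The required make-up gain is the shortfall in the dB sum.
G = -1.4 − (-46.6) + 4.1 + 9.6 = 58.9 dB.

58.9 dB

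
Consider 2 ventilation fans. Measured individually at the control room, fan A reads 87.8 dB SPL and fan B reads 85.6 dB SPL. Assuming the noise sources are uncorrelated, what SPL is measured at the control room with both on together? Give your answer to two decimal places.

89.85 dB SPL

Uncorrelated sources add in intensity (power), not in dB.
L_total = 10·log₁₀(10^(87.8/10) + 10^(85.6/10)) = 10·log₁₀(965600000) = 89.85 dB SPL.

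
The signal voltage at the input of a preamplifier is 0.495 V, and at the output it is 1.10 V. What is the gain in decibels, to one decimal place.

6.9 dB

For a voltage ratio, dB = 20·log₁₀(V₂/V₁).
20·log₁₀(1.10/0.495) = 20·log₁₀(2.222) = 6.9 dB.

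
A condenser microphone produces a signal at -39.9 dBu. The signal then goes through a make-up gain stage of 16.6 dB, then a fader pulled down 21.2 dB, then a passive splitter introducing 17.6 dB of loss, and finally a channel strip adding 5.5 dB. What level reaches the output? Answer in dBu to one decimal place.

-56.6 dBu

Cascaded gains and losses add directly in dB.
-39.9 + 16.6 − 21.2 − 17.6 + 5.5 = -56.6 dBu.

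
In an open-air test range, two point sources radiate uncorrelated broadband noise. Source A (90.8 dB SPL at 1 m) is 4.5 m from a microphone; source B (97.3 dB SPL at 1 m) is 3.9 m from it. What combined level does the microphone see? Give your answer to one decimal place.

86.2 dB SPL

At the listener: L_A = 90.8 − 20·log₁₀(4.5) = 77.74 dB; L_B = 97.3 − 20·log₁₀(3.9) = 85.48 dB.
Combined: 10·log₁₀(10^(77.74/10)+10^(85.48/10)) = 86.2 dB SPL.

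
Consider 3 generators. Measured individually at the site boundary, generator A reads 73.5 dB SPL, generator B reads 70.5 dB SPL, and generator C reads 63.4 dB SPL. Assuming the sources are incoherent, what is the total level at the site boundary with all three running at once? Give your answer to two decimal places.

75.54 dB SPL

Incoherent sources sum as intensities:
L_total = 10·log₁₀(10^(73.5/10) + 10^(70.5/10) + 10^(63.4/10)) = 10·log₁₀(35800000) = 75.54 dB SPL.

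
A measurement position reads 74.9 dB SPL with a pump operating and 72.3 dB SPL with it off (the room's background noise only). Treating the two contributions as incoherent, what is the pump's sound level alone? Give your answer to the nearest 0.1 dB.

Background correction is a power subtraction:
L_src = 10·log₁₀(10^(74.9/10) − 10^(72.3/10)) = 10·log₁₀(13920000) = 71.4 dB SPL.

71.4 dB SPL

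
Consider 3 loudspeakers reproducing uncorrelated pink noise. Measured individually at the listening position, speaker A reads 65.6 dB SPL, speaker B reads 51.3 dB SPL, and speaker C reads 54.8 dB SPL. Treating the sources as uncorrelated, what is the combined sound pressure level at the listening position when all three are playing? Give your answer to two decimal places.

66.09 dB SPL

Incoherent sources sum as intensities:
L_total = 10·log₁₀(10^(65.6/10) + 10^(51.3/10) + 10^(54.8/10)) = 10·log₁₀(4068000) = 66.09 dB SPL.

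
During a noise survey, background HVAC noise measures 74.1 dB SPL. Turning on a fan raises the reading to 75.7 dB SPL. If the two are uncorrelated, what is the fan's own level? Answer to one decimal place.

70.6 dB SPL

Subtract intensities: L_src = 10·log₁₀(10^(L_total/10) − 10^(L_bg/10)).
L_src = 10·log₁₀(10^(75.7/10) − 10^(74.1/10)) = 10·log₁₀(11450000) = 70.6 dB SPL.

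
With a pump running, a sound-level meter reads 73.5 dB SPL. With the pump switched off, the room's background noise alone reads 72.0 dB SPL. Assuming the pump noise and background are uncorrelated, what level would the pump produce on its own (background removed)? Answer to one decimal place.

Remove the background by subtracting linear intensities:
L_src = 10·log₁₀(10^(73.5/10) − 10^(72.0/10)) = 10·log₁₀(6538000) = 68.2 dB SPL.

68.2 dB SPL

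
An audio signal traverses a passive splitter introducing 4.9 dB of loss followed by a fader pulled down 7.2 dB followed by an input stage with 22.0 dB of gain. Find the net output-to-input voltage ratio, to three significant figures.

3.13

Net gain = (−4.9) + (−7.2) + 22.0 = 9.9 dB.
Voltage ratio = 10^(9.9/20) = 3.13.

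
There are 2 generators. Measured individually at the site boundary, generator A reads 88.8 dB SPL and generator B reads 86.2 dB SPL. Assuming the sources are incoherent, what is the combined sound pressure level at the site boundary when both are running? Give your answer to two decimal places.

90.70 dB SPL

Incoherent sources sum as intensities:
L_total = 10·log₁₀(10^(88.8/10) + 10^(86.2/10)) = 10·log₁₀(1175000000) = 90.70 dB SPL.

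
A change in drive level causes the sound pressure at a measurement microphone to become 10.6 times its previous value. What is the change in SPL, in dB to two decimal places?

20.51 dB

SPL change from a pressure ratio uses the 20·log₁₀ form:
20·log₁₀(10.6) = 20.51 dB.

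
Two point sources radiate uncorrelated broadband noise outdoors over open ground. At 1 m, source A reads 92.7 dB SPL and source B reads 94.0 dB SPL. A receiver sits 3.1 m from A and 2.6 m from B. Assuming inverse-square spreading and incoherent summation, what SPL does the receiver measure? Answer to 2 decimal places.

87.52 dB SPL

At the listener: L_A = 92.7 − 20·log₁₀(3.1) = 82.873 dB; L_B = 94.0 − 20·log₁₀(2.6) = 85.701 dB.
Combined: 10·log₁₀(10^(82.873/10)+10^(85.701/10)) = 87.52 dB SPL.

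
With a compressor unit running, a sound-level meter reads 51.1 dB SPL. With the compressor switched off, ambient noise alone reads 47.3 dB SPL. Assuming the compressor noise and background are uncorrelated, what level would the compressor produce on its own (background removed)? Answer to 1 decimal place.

48.8 dB SPL

Remove the background by subtracting linear intensities:
L_src = 10·log₁₀(10^(51.1/10) − 10^(47.3/10)) = 10·log₁₀(75120) = 48.8 dB SPL.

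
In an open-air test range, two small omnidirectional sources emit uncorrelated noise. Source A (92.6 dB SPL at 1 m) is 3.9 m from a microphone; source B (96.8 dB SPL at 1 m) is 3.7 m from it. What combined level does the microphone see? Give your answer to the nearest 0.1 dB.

At the listener: L_A = 92.6 − 20·log₁₀(3.9) = 80.78 dB; L_B = 96.8 − 20·log₁₀(3.7) = 85.44 dB.
Combined: 10·log₁₀(10^(80.78/10)+10^(85.44/10)) = 86.7 dB SPL.

86.7 dB SPL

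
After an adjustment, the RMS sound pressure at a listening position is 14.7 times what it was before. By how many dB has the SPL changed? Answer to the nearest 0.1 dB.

23.3 dB

Sound pressure is an amplitude quantity: ΔL = 20·log₁₀(p₂/p₁).
20·log₁₀(14.7) = 23.3 dB.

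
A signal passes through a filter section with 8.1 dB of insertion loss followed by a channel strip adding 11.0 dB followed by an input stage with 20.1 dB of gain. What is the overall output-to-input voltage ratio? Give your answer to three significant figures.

Net gain = (−8.1) + 11.0 + 20.1 = 23.0 dB.
Voltage ratio = 10^(23.0/20) = 14.1.

14.1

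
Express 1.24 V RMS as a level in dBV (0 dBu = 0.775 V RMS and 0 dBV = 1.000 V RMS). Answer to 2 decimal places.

dBV = 20·log₁₀(V / 1.000 V).
20·log₁₀(1.24/1.000) = +1.87 dBV.

+1.87 dBV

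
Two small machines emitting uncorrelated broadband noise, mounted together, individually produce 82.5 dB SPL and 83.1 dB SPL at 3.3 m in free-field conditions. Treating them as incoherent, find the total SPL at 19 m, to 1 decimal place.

70.6 dB SPL

Combined at 3.3 m: 10·log₁₀(10^(82.5/10)+10^(83.1/10)) = 85.82 dB SPL.
Then apply −20·log₁₀(19/3.3) = -15.20 dB → 70.6 dB SPL.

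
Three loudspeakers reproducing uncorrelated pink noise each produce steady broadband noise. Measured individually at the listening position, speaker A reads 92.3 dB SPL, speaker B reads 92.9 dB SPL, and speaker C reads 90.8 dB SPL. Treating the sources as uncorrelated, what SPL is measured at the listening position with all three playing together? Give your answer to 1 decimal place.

96.9 dB SPL

Uncorrelated sources add in intensity (power), not in dB.
L_total = 10·log₁₀(10^(92.3/10) + 10^(92.9/10) + 10^(90.8/10)) = 10·log₁₀(4850000000) = 96.9 dB SPL.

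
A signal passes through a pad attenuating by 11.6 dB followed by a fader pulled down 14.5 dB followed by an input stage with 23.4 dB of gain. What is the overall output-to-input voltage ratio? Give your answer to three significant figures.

Net gain = (−11.6) + (−14.5) + 23.4 = -2.7 dB.
Voltage ratio = 10^(-2.7/20) = 0.733.

0.733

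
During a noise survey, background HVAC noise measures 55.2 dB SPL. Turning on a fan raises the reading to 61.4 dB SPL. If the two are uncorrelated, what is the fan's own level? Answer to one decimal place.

60.2 dB SPL

Subtract intensities: L_src = 10·log₁₀(10^(L_total/10) − 10^(L_bg/10)).
L_src = 10·log₁₀(10^(61.4/10) − 10^(55.2/10)) = 10·log₁₀(1049000) = 60.2 dB SPL.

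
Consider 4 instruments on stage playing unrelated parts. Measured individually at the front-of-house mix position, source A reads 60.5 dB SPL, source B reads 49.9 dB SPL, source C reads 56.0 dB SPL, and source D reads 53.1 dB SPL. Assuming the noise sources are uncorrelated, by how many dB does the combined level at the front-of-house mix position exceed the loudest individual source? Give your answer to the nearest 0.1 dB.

2.1 dB

Uncorrelated sources add in intensity (power), not in dB.
L_total = 10·log₁₀(10^(60.5/10) + 10^(49.9/10) + 10^(56.0/10) + 10^(53.1/10)) = 62.61 dB SPL.
Excess over the loudest (60.5 dB): 62.61 − 60.5 = 2.1 dB.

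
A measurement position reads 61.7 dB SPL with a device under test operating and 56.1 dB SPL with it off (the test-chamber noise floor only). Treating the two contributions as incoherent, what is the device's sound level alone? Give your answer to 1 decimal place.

60.3 dB SPL

Remove the background by subtracting linear intensities:
L_src = 10·log₁₀(10^(61.7/10) − 10^(56.1/10)) = 10·log₁₀(1072000) = 60.3 dB SPL.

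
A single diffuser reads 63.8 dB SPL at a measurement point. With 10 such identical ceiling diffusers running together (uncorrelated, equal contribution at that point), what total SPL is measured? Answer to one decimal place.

73.8 dB SPL

10 equal incoherent sources raise the level by 10·log₁₀(10) = 10.00 dB.
L_total = 63.8 + 10.00 = 73.8 dB SPL.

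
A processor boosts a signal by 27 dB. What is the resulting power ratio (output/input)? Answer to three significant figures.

Power ratio = 10^(dB/10).
10^(27/10) = 10^(2.700) = 501.

501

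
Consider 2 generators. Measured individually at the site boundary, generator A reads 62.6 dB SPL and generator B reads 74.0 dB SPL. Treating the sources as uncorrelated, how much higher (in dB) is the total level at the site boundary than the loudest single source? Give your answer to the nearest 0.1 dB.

Incoherent sources sum as intensities:
L_total = 10·log₁₀(10^(62.6/10) + 10^(74.0/10)) = 74.30 dB SPL.
Excess over the loudest (74.0 dB): 74.30 − 74.0 = 0.3 dB.

0.3 dB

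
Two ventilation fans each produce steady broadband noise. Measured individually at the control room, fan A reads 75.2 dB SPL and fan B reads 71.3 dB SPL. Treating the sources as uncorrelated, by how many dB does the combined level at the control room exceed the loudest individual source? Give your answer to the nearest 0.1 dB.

1.5 dB

Incoherent sources sum as intensities:
L_total = 10·log₁₀(10^(75.2/10) + 10^(71.3/10)) = 76.68 dB SPL.
Excess over the loudest (75.2 dB): 76.68 − 75.2 = 1.5 dB.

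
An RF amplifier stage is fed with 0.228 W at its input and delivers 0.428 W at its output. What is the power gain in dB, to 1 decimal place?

2.7 dB

For a power ratio, dB = 10·log₁₀(P₂/P₁).
10·log₁₀(0.428/0.228) = 10·log₁₀(1.877) = 2.7 dB.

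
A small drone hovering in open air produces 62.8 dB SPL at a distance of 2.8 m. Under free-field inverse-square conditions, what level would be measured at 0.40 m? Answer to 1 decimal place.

Free-field point source: level drops by 20·log₁₀ of the distance ratio.
ΔL = −20·log₁₀(0.40/2.8) = 16.90 dB, so L₂ = 62.8 + (16.90) = 79.7 dB SPL.

79.7 dB SPL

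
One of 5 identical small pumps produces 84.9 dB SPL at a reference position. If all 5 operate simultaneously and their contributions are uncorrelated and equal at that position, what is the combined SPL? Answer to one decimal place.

5 equal incoherent sources raise the level by 10·log₁₀(5) = 6.99 dB.
L_total = 84.9 + 6.99 = 91.9 dB SPL.

91.9 dB SPL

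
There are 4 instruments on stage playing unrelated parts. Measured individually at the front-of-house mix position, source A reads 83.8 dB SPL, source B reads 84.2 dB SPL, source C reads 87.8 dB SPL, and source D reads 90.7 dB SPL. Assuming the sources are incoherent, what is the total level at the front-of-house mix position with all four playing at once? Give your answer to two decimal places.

93.58 dB SPL

Incoherent sources sum as intensities:
L_total = 10·log₁₀(10^(83.8/10) + 10^(84.2/10) + 10^(87.8/10) + 10^(90.7/10)) = 10·log₁₀(2280000000) = 93.58 dB SPL.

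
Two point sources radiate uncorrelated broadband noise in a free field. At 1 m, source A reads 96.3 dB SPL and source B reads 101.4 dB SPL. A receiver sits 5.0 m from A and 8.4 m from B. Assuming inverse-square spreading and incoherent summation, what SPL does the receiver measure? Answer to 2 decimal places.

At the listener: L_A = 96.3 − 20·log₁₀(5.0) = 82.321 dB; L_B = 101.4 − 20·log₁₀(8.4) = 82.914 dB.
Combined: 10·log₁₀(10^(82.321/10)+10^(82.914/10)) = 85.64 dB SPL.

85.64 dB SPL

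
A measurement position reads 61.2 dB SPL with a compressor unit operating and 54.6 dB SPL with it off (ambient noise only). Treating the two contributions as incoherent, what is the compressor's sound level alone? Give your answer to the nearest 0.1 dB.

Background correction is a power subtraction:
L_src = 10·log₁₀(10^(61.2/10) − 10^(54.6/10)) = 10·log₁₀(1030000) = 60.1 dB SPL.

60.1 dB SPL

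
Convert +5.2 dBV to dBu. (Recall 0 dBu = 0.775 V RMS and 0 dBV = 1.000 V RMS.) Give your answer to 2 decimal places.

The offset between the scales is 20·log₁₀(0.775/1.000) = −2.214 dB.
So dBu = +5.2 + 2.214 = +7.41 dBu.

+7.41 dBu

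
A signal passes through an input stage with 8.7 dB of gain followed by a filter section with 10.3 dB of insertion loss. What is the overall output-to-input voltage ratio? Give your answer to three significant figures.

0.832

Net gain = 8.7 + (−10.3) = -1.6 dB.
Voltage ratio = 10^(-1.6/20) = 0.832.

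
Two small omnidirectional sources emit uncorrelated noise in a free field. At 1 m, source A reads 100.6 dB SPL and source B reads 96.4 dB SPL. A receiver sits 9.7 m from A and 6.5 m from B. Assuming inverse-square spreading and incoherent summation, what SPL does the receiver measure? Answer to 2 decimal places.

83.53 dB SPL

At the listener: L_A = 100.6 − 20·log₁₀(9.7) = 80.865 dB; L_B = 96.4 − 20·log₁₀(6.5) = 80.142 dB.
Combined: 10·log₁₀(10^(80.865/10)+10^(80.142/10)) = 83.53 dB SPL.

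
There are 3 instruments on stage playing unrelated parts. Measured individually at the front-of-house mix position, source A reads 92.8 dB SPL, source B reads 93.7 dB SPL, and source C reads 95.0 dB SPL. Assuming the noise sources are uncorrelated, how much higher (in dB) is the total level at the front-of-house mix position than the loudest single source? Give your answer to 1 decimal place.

Incoherent sources sum as intensities:
L_total = 10·log₁₀(10^(92.8/10) + 10^(93.7/10) + 10^(95.0/10)) = 98.70 dB SPL.
Excess over the loudest (95.0 dB): 98.70 − 95.0 = 3.7 dB.

3.7 dB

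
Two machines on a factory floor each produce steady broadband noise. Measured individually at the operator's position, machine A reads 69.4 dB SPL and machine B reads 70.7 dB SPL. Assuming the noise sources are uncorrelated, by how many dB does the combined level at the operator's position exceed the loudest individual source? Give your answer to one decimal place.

Incoherent sources sum as intensities:
L_total = 10·log₁₀(10^(69.4/10) + 10^(70.7/10)) = 73.11 dB SPL.
Excess over the loudest (70.7 dB): 73.11 − 70.7 = 2.4 dB.

2.4 dB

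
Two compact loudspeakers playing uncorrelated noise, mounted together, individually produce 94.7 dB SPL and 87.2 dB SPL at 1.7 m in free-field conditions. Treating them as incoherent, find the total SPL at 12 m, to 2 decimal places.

Combined at 1.7 m: 10·log₁₀(10^(94.7/10)+10^(87.2/10)) = 95.411 dB SPL.
Then apply −20·log₁₀(12/1.7) = -16.975 dB → 78.44 dB SPL.

78.44 dB SPL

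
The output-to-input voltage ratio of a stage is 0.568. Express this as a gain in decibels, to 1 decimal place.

For a voltage ratio, dB = 20·log₁₀(V₂/V₁).
20·log₁₀(0.568) = -4.9 dB.

-4.9 dB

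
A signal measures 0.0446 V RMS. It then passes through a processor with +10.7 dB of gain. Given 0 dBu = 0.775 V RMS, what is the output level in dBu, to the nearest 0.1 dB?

Input level: 20·log₁₀(0.0446/0.775) = -24.80 dBu.
Output: -24.80 + 10.7 = -14.1 dBu.

-14.1 dBu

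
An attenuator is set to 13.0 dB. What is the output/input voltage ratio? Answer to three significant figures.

0.224

Voltage ratio = 10^(dB/20).
10^(-13.0/20) = 10^(-0.6500) = 0.224.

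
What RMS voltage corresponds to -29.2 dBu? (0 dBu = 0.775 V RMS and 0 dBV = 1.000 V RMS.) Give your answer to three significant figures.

0.0269 V

V = 0.775 V × 10^(-29.2/20).
= 0.775 × 0.03467 = 0.0269 V.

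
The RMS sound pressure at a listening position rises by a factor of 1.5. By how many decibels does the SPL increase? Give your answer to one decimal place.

Sound pressure is an amplitude quantity: ΔL = 20·log₁₀(p₂/p₁).
20·log₁₀(1.5) = 3.5 dB.

3.5 dB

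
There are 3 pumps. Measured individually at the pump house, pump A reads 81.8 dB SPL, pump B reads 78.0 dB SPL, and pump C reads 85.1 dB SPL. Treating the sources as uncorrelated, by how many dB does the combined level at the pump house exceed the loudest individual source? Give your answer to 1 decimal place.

Incoherent sources sum as intensities:
L_total = 10·log₁₀(10^(81.8/10) + 10^(78.0/10) + 10^(85.1/10)) = 87.31 dB SPL.
Excess over the loudest (85.1 dB): 87.31 − 85.1 = 2.2 dB.

2.2 dB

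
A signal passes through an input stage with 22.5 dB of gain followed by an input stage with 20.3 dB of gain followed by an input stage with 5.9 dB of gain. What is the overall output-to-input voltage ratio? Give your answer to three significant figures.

272

Net gain = 22.5 + 20.3 + 5.9 = 48.7 dB.
Voltage ratio = 10^(48.7/20) = 272.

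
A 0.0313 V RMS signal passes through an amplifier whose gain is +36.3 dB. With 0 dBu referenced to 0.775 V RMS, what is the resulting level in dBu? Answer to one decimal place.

+8.4 dBu

Input level: 20·log₁₀(0.0313/0.775) = -27.88 dBu.
Output: -27.88 + 36.3 = +8.4 dBu.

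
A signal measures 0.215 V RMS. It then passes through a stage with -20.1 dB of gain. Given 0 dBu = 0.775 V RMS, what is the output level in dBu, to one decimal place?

Input level: 20·log₁₀(0.215/0.775) = -11.14 dBu.
Output: -11.14 − 20.1 = -31.2 dBu.

-31.2 dBu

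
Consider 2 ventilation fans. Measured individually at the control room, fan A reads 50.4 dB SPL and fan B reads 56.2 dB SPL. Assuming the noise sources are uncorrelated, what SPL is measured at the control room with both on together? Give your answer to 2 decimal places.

57.21 dB SPL

Incoherent sources sum as intensities:
L_total = 10·log₁₀(10^(50.4/10) + 10^(56.2/10)) = 10·log₁₀(526500) = 57.21 dB SPL.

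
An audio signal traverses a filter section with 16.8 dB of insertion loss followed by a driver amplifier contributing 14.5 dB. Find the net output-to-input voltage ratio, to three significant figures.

Net gain = (−16.8) + 14.5 = -2.3 dB.
Voltage ratio = 10^(-2.3/20) = 0.767.

0.767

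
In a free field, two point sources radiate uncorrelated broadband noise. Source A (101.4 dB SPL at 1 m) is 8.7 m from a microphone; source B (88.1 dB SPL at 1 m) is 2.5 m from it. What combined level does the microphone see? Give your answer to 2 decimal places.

At the listener: L_A = 101.4 − 20·log₁₀(8.7) = 82.610 dB; L_B = 88.1 − 20·log₁₀(2.5) = 80.141 dB.
Combined: 10·log₁₀(10^(82.610/10)+10^(80.141/10)) = 84.56 dB SPL.

84.56 dB SPL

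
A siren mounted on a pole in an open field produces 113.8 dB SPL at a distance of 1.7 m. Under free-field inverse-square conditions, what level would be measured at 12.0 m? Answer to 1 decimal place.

Inverse-square spreading gives ΔL = −20·log₁₀(d₂/d₁).
ΔL = −20·log₁₀(12.0/1.7) = -16.97 dB, so L₂ = 113.8 + (-16.97) = 96.8 dB SPL.

96.8 dB SPL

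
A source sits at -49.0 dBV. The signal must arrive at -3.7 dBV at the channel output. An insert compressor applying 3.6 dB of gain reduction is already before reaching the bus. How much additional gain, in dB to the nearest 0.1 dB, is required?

48.9 dB

The required make-up gain is the shortfall in the dB sum.
G = -3.7 − (-49.0) + 3.6 = 48.9 dB.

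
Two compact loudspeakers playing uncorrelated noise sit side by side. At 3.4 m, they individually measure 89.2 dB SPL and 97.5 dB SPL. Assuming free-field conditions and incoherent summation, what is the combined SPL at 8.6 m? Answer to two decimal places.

Combined at 3.4 m: 10·log₁₀(10^(89.2/10)+10^(97.5/10)) = 98.099 dB SPL.
Then apply −20·log₁₀(8.6/3.4) = -8.060 dB → 90.04 dB SPL.

90.04 dB SPL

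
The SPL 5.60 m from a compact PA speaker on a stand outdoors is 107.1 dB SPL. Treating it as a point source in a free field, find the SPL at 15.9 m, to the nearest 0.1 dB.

Free-field point source: level drops by 20·log₁₀ of the distance ratio.
ΔL = −20·log₁₀(15.9/5.60) = -9.06 dB, so L₂ = 107.1 + (-9.06) = 98.0 dB SPL.

98.0 dB SPL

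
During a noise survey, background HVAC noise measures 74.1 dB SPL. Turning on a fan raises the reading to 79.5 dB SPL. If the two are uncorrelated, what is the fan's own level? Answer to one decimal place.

Remove the background by subtracting linear intensities:
L_src = 10·log₁₀(10^(79.5/10) − 10^(74.1/10)) = 10·log₁₀(63420000) = 78.0 dB SPL.

78.0 dB SPL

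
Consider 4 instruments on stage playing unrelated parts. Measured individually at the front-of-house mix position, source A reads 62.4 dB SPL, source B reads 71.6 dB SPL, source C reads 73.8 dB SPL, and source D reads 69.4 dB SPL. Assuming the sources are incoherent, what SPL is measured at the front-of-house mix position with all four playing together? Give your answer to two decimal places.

76.89 dB SPL

Incoherent sources sum as intensities:
L_total = 10·log₁₀(10^(62.4/10) + 10^(71.6/10) + 10^(73.8/10) + 10^(69.4/10)) = 10·log₁₀(48890000) = 76.89 dB SPL.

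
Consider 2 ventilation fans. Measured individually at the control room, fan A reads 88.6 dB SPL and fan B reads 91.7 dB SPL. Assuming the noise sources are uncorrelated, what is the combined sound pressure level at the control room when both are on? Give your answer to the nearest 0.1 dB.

Add the sources as powers (linear), then convert back to dB:
L_total = 10·log₁₀(10^(88.6/10) + 10^(91.7/10)) = 10·log₁₀(2204000000) = 93.4 dB SPL.

93.4 dB SPL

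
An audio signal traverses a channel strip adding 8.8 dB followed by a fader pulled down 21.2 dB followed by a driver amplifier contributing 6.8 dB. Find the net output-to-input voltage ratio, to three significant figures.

0.525

Net gain = 8.8 + (−21.2) + 6.8 = -5.6 dB.
Voltage ratio = 10^(-5.6/20) = 0.525.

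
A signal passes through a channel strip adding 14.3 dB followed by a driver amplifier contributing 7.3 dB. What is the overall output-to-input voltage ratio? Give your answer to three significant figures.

Net gain = 14.3 + 7.3 = 21.6 dB.
Voltage ratio = 10^(21.6/20) = 12.0.

12.0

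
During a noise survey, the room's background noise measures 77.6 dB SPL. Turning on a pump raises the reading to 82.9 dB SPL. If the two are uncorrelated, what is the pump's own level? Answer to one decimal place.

81.4 dB SPL

Background correction is a power subtraction:
L_src = 10·log₁₀(10^(82.9/10) − 10^(77.6/10)) = 10·log₁₀(137400000) = 81.4 dB SPL.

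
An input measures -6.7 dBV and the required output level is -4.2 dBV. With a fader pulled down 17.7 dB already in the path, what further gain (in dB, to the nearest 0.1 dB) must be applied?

The required make-up gain is the shortfall in the dB sum.
G = -4.2 − (-6.7) + 17.7 = 20.2 dB.

20.2 dB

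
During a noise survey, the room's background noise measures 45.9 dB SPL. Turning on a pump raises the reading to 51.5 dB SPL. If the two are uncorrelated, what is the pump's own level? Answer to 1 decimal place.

Subtract intensities: L_src = 10·log₁₀(10^(L_total/10) − 10^(L_bg/10)).
L_src = 10·log₁₀(10^(51.5/10) − 10^(45.9/10)) = 10·log₁₀(102300) = 50.1 dB SPL.

50.1 dB SPL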